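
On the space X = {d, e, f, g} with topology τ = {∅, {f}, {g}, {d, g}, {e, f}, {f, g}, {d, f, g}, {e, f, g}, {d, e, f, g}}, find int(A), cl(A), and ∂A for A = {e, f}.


int(A) = {e, f}, cl(A) = {e, f}, ∂A = ∅.

Closed sets in (X, τ) are complements of opens:
  closed(X, τ) = {∅, {d}, {e}, {d, e}, {d, g}, {e, f}, {d, e, f}, {d, e, g}, {d, e, f, g}}.
int(A) = ⋃ {U ∈ τ : U ⊆ A}. Opens contained in A: ∅, {f}, {e, f}.
Taking the union of these: int(A) = {e, f}.
cl(A) = ⋂ {C closed : A ⊆ C}. Closed sets containing A: {e, f}, {d, e, f}, {d, e, f, g}.
Intersecting these: cl(A) = {e, f}.
∂A = cl(A) ∖ int(A) = {e, f} ∖ {e, f} = ∅.


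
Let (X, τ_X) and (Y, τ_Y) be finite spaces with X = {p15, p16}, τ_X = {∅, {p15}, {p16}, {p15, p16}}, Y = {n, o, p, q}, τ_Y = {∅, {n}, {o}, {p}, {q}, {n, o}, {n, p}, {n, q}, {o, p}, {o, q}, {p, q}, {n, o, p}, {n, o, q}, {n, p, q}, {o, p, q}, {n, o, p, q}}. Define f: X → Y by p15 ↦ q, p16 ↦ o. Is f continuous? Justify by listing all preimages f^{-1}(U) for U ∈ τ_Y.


f IS continuous.

Compute f^{-1}(U) for each U ∈ τ_Y:
  U = ∅: f^{-1}(U) = ∅ ∈ τ_X ✓.
  U = {n}: f^{-1}(U) = ∅ ∈ τ_X ✓.
  U = {o}: f^{-1}(U) = {p16} ∈ τ_X ✓.
  U = {p}: f^{-1}(U) = ∅ ∈ τ_X ✓.
  U = {q}: f^{-1}(U) = {p15} ∈ τ_X ✓.
  U = {n, o}: f^{-1}(U) = {p16} ∈ τ_X ✓.
  U = {n, p}: f^{-1}(U) = ∅ ∈ τ_X ✓.
  U = {n, q}: f^{-1}(U) = {p15} ∈ τ_X ✓.
  U = {o, p}: f^{-1}(U) = {p16} ∈ τ_X ✓.
  U = {o, q}: f^{-1}(U) = {p15, p16} ∈ τ_X ✓.
  U = {p, q}: f^{-1}(U) = {p15} ∈ τ_X ✓.
  U = {n, o, p}: f^{-1}(U) = {p16} ∈ τ_X ✓.
  U = {n, o, q}: f^{-1}(U) = {p15, p16} ∈ τ_X ✓.
  U = {n, p, q}: f^{-1}(U) = {p15} ∈ τ_X ✓.
  U = {o, p, q}: f^{-1}(U) = {p15, p16} ∈ τ_X ✓.
  U = {n, o, p, q}: f^{-1}(U) = {p15, p16} ∈ τ_X ✓.
Every preimage lies in τ_X, so f IS continuous.


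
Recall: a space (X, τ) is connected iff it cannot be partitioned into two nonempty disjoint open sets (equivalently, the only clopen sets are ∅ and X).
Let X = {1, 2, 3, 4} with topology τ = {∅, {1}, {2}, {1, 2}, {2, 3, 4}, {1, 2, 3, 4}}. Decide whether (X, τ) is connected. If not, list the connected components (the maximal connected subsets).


(X, τ) is disconnected; components = [{1}, {2, 3, 4}].

Find clopen sets (U ∈ τ with X ∖ U ∈ τ):
  U = ∅, X ∖ U = {1, 2, 3, 4} — both open, so U is clopen.
  U = {1}, X ∖ U = {2, 3, 4} — both open, so U is clopen.
  U = {2, 3, 4}, X ∖ U = {1} — both open, so U is clopen.
  U = {1, 2, 3, 4}, X ∖ U = ∅ — both open, so U is clopen.
Nontrivial clopen(s) exist: e.g. {2, 3, 4}. So (X, τ) is disconnected.
Compute connected components by grouping points that agree on all clopens:
  component: {1}
  component: {2, 3, 4}


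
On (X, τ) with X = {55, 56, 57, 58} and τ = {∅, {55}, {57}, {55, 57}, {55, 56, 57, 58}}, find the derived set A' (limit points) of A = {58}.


A' = {56}

For each x ∈ X, list the open sets U ∈ τ with x ∈ U, then check whether U ∩ (A ∖ {x}) ≠ ∅ for every such U.
  x = 55: open {55} ∋ x has {55} ∩ (A ∖ {55}) = ∅, so x is NOT a limit point.
  x = 56: opens ∋ x are {55, 56, 57, 58}; each meets A ∖ {56}, so x IS a limit point.
  x = 57: open {57} ∋ x has {57} ∩ (A ∖ {57}) = ∅, so x is NOT a limit point.
  x = 58: open {55, 56, 57, 58} ∋ x has {55, 56, 57, 58} ∩ (A ∖ {58}) = ∅, so x is NOT a limit point.
Collecting: A' = {56}.


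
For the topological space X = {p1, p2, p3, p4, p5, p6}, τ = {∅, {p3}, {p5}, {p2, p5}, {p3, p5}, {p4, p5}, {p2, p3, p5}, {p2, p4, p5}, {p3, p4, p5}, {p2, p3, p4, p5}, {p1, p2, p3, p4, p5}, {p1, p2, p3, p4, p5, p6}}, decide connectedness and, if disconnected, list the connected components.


(X, τ) is connected.

Find clopen sets (U ∈ τ with X ∖ U ∈ τ):
  U = ∅, X ∖ U = {p1, p2, p3, p4, p5, p6} — both open, so U is clopen.
  U = {p1, p2, p3, p4, p5, p6}, X ∖ U = ∅ — both open, so U is clopen.
Only trivial clopens (∅ and X) exist, so (X, τ) is connected.
Compute connected components by grouping points that agree on all clopens:
  component: {p1, p2, p3, p4, p5, p6}


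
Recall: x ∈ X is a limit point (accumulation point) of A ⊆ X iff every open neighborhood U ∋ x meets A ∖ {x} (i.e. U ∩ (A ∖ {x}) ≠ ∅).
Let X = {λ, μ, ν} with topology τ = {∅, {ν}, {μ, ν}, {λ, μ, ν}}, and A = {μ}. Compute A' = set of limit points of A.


A' = {λ}

For each x ∈ X, list the open sets U ∈ τ with x ∈ U, then check whether U ∩ (A ∖ {x}) ≠ ∅ for every such U.
  x = λ: opens ∋ x are {λ, μ, ν}; each meets A ∖ {λ}, so x IS a limit point.
  x = μ: open {μ, ν} ∋ x has {μ, ν} ∩ (A ∖ {μ}) = ∅, so x is NOT a limit point.
  x = ν: open {ν} ∋ x has {ν} ∩ (A ∖ {ν}) = ∅, so x is NOT a limit point.
Collecting: A' = {λ}.


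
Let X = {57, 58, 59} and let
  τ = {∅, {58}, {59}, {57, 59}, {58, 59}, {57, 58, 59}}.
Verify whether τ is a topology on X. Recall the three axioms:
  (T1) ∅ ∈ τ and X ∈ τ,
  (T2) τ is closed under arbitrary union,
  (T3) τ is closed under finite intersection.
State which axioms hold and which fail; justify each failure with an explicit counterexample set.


τ IS a topology on X.

Axiom (T1): ∅ ∈ τ? Yes; X ∈ τ? Yes.
Axiom (T2/T3): check pairwise unions and intersections of members of τ.
All pairwise intersections and unions checked — each lies in τ. Therefore τ satisfies (T1), (T2), (T3): it IS a topology on X.


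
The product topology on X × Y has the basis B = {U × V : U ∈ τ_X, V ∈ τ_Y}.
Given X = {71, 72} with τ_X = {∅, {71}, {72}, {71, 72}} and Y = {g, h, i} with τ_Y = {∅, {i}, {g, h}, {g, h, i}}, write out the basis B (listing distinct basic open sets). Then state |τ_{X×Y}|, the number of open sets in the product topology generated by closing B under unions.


Basis B = {∅ × ∅, {71} × {i}, {72} × {i}, {71} × {g, h}, {71, 72} × {i}, {72} × {g, h}, {71} × {g, h, i}, {72} × {g, h, i}, {71, 72} × {g, h}, {71, 72} × {g, h, i}}; |τ_{X×Y}| = 16.

Enumerate products U × V with U ∈ τ_X, V ∈ τ_Y (deduplicated):
  ∅ × ∅ = {} (∅)
  {71} × {i} = {(71,i)}
  {72} × {i} = {(72,i)}
  {71} × {g, h} = {(71,g), (71,h)}
  {71, 72} × {i} = {(71,i), (72,i)}
  {72} × {g, h} = {(72,g), (72,h)}
  {71} × {g, h, i} = {(71,g), (71,h), (71,i)}
  {72} × {g, h, i} = {(72,g), (72,h), (72,i)}
  {71, 72} × {g, h} = {(71,g), (71,h), (72,g), (72,h)}
  {71, 72} × {g, h, i} = {(71,g), (71,h), (71,i), (72,g), (72,h), (72,i)}
These 10 distinct sets form the basis B.
Close under arbitrary unions to get τ_{X×Y}; counting gives |τ_{X×Y}| = 16.


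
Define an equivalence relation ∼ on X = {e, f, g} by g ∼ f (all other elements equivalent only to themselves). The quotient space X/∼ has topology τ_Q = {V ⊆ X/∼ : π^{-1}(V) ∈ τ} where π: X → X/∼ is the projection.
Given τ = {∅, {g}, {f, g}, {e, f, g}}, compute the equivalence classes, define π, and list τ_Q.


X/∼ = {[e], [f=g]}; |τ_Q| = 3.

Equivalence classes: [e], [f=g].
Quotient map π: X → X/∼ sends e ↦ [e], f ↦ [f=g], g ↦ [f=g].
For each subset V ⊆ X/∼, compute π^{-1}(V) ⊆ X and check whether π^{-1}(V) ∈ τ. V is open in τ_Q iff π^{-1}(V) ∈ τ.
  V = {}: π^{-1}(V) = ∅ ∈ τ ✓.
  V = {[e]}: π^{-1}(V) = {e} ∉ τ ✗.
  V = {[f=g]}: π^{-1}(V) = {f, g} ∈ τ ✓.
  V = {[e], [f=g]}: π^{-1}(V) = {e, f, g} ∈ τ ✓.
Open sets in the quotient: τ_Q = {{}, {[f=g]}, {[e], [f=g]}} (3 elements).


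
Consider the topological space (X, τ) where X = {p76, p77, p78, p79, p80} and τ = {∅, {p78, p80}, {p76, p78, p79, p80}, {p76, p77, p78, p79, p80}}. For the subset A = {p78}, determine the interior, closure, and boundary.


int(A) = ∅, cl(A) = {p76, p77, p78, p79, p80}, ∂A = {p76, p77, p78, p79, p80}.

Closed sets in (X, τ) are complements of opens:
  closed(X, τ) = {∅, {p77}, {p76, p77, p79}, {p76, p77, p78, p79, p80}}.
int(A) = ⋃ {U ∈ τ : U ⊆ A}. Opens contained in A: ∅.
Taking the union of these: int(A) = ∅.
cl(A) = ⋂ {C closed : A ⊆ C}. Closed sets containing A: {p76, p77, p78, p79, p80}.
Intersecting these: cl(A) = {p76, p77, p78, p79, p80}.
∂A = cl(A) ∖ int(A) = {p76, p77, p78, p79, p80} ∖ ∅ = {p76, p77, p78, p79, p80}.


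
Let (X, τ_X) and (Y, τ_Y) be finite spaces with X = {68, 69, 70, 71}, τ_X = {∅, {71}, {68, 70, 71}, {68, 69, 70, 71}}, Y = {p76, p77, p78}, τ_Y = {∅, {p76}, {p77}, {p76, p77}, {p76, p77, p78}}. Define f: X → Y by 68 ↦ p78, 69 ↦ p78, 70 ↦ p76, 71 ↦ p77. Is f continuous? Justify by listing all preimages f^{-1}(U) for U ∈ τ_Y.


f is NOT continuous.

Compute f^{-1}(U) for each U ∈ τ_Y:
  U = ∅: f^{-1}(U) = ∅ ∈ τ_X ✓.
  U = {p76}: f^{-1}(U) = {70} ∉ τ_X ✗.
  U = {p77}: f^{-1}(U) = {71} ∈ τ_X ✓.
  U = {p76, p77}: f^{-1}(U) = {70, 71} ∉ τ_X ✗.
  U = {p76, p77, p78}: f^{-1}(U) = {68, 69, 70, 71} ∈ τ_X ✓.
Found U = {p76} with f^{-1}(U) = {70} not in τ_X. Therefore f is NOT continuous.


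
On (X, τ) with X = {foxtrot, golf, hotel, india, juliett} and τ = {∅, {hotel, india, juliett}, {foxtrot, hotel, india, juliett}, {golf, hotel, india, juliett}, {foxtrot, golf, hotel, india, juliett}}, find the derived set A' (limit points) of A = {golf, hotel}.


A' = {foxtrot, golf, india, juliett}

For each x ∈ X, list the open sets U ∈ τ with x ∈ U, then check whether U ∩ (A ∖ {x}) ≠ ∅ for every such U.
  x = foxtrot: opens ∋ x are {foxtrot, hotel, india, juliett}, {foxtrot, golf, hotel, india, juliett}; each meets A ∖ {foxtrot}, so x IS a limit point.
  x = golf: opens ∋ x are {golf, hotel, india, juliett}, {foxtrot, golf, hotel, india, juliett}; each meets A ∖ {golf}, so x IS a limit point.
  x = hotel: open {hotel, india, juliett} ∋ x has {hotel, india, juliett} ∩ (A ∖ {hotel}) = ∅, so x is NOT a limit point.
  x = india: opens ∋ x are {hotel, india, juliett}, {foxtrot, hotel, india, juliett}, {golf, hotel, india, juliett}, {foxtrot, golf, hotel, india, juliett}; each meets A ∖ {india}, so x IS a limit point.
  x = juliett: opens ∋ x are {hotel, india, juliett}, {foxtrot, hotel, india, juliett}, {golf, hotel, india, juliett}, {foxtrot, golf, hotel, india, juliett}; each meets A ∖ {juliett}, so x IS a limit point.
Collecting: A' = {foxtrot, golf, india, juliett}.


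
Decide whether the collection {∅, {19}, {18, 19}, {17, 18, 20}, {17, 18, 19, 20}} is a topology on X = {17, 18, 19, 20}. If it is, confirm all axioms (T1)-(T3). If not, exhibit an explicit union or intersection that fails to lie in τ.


τ is NOT a topology on X.

Axiom (T1): ∅ ∈ τ? Yes; X ∈ τ? Yes.
Axiom (T2/T3): check pairwise unions and intersections of members of τ.
Counterexample for (T3): {18, 19} ∩ {17, 18, 20} = {18} ∉ τ. Therefore τ is NOT a topology.


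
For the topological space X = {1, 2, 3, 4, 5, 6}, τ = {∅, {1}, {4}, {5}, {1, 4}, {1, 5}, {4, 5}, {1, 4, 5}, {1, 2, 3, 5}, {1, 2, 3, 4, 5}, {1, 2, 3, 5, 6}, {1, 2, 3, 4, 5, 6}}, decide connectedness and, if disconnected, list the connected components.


(X, τ) is disconnected; components = [{4}, {1, 2, 3, 5, 6}].

Find clopen sets (U ∈ τ with X ∖ U ∈ τ):
  U = ∅, X ∖ U = {1, 2, 3, 4, 5, 6} — both open, so U is clopen.
  U = {4}, X ∖ U = {1, 2, 3, 5, 6} — both open, so U is clopen.
  U = {1, 2, 3, 5, 6}, X ∖ U = {4} — both open, so U is clopen.
  U = {1, 2, 3, 4, 5, 6}, X ∖ U = ∅ — both open, so U is clopen.
Nontrivial clopen(s) exist: e.g. {1, 2, 3, 5, 6}. So (X, τ) is disconnected.
Compute connected components by grouping points that agree on all clopens:
  component: {4}
  component: {1, 2, 3, 5, 6}


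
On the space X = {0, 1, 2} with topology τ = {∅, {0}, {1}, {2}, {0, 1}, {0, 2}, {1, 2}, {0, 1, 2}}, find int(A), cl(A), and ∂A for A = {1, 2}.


int(A) = {1, 2}, cl(A) = {1, 2}, ∂A = ∅.

Closed sets in (X, τ) are complements of opens:
  closed(X, τ) = {∅, {0}, {1}, {2}, {0, 1}, {0, 2}, {1, 2}, {0, 1, 2}}.
int(A) = ⋃ {U ∈ τ : U ⊆ A}. Opens contained in A: ∅, {1}, {2}, {1, 2}.
Taking the union of these: int(A) = {1, 2}.
cl(A) = ⋂ {C closed : A ⊆ C}. Closed sets containing A: {1, 2}, {0, 1, 2}.
Intersecting these: cl(A) = {1, 2}.
∂A = cl(A) ∖ int(A) = {1, 2} ∖ {1, 2} = ∅.


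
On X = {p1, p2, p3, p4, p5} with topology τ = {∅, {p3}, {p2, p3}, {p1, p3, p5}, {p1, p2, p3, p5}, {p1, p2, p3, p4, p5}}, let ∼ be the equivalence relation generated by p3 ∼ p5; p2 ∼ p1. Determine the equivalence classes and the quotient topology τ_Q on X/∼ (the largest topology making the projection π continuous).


X/∼ = {[p1=p2], [p3=p5], [p4]}; |τ_Q| = 3.

Equivalence classes: [p1=p2], [p3=p5], [p4].
Quotient map π: X → X/∼ sends p1 ↦ [p1=p2], p2 ↦ [p1=p2], p3 ↦ [p3=p5], p4 ↦ [p4], p5 ↦ [p3=p5].
For each subset V ⊆ X/∼, compute π^{-1}(V) ⊆ X and check whether π^{-1}(V) ∈ τ. V is open in τ_Q iff π^{-1}(V) ∈ τ.
  V = {}: π^{-1}(V) = ∅ ∈ τ ✓.
  V = {[p1=p2]}: π^{-1}(V) = {p1, p2} ∉ τ ✗.
  V = {[p3=p5]}: π^{-1}(V) = {p3, p5} ∉ τ ✗.
  V = {[p1=p2], [p3=p5]}: π^{-1}(V) = {p1, p2, p3, p5} ∈ τ ✓.
  V = {[p4]}: π^{-1}(V) = {p4} ∉ τ ✗.
  V = {[p1=p2], [p4]}: π^{-1}(V) = {p1, p2, p4} ∉ τ ✗.
  V = {[p3=p5], [p4]}: π^{-1}(V) = {p3, p4, p5} ∉ τ ✗.
  V = {[p1=p2], [p3=p5], [p4]}: π^{-1}(V) = {p1, p2, p3, p4, p5} ∈ τ ✓.
Open sets in the quotient: τ_Q = {{}, {[p1=p2], [p3=p5]}, {[p1=p2], [p3=p5], [p4]}} (3 elements).


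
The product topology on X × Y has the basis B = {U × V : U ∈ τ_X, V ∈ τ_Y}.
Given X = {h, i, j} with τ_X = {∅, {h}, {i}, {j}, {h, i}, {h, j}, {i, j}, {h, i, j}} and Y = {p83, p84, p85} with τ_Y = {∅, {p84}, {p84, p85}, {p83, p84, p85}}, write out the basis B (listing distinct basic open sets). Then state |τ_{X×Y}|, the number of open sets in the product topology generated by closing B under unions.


Basis B = {∅ × ∅, {h} × {p84}, {i} × {p84}, {j} × {p84}, {h} × {p84, p85}, {h, i} × {p84}, {h, j} × {p84}, {i} × {p84, p85}, {i, j} × {p84}, {j} × {p84, p85}, {h} × {p83, p84, p85}, {h, i, j} × {p84}, {i} × {p83, p84, p85}, {j} × {p83, p84, p85}, {h, i} × {p84, p85}, {h, j} × {p84, p85}, {i, j} × {p84, p85}, {h, i} × {p83, p84, p85}, {h, j} × {p83, p84, p85}, {h, i, j} × {p84, p85}, {i, j} × {p83, p84, p85}, {h, i, j} × {p83, p84, p85}}; |τ_{X×Y}| = 64.

Enumerate products U × V with U ∈ τ_X, V ∈ τ_Y (deduplicated):
  ∅ × ∅ = {} (∅)
  {h} × {p84} = {(h,p84)}
  {i} × {p84} = {(i,p84)}
  {j} × {p84} = {(j,p84)}
  {h} × {p84, p85} = {(h,p84), (h,p85)}
  {h, i} × {p84} = {(h,p84), (i,p84)}
  {h, j} × {p84} = {(h,p84), (j,p84)}
  {i} × {p84, p85} = {(i,p84), (i,p85)}
  {i, j} × {p84} = {(i,p84), (j,p84)}
  {j} × {p84, p85} = {(j,p84), (j,p85)}
  {h} × {p83, p84, p85} = {(h,p83), (h,p84), (h,p85)}
  {h, i, j} × {p84} = {(h,p84), (i,p84), (j,p84)}
  {i} × {p83, p84, p85} = {(i,p83), (i,p84), (i,p85)}
  {j} × {p83, p84, p85} = {(j,p83), (j,p84), (j,p85)}
  {h, i} × {p84, p85} = {(h,p84), (h,p85), (i,p84), (i,p85)}
  {h, j} × {p84, p85} = {(h,p84), (h,p85), (j,p84), (j,p85)}
  {i, j} × {p84, p85} = {(i,p84), (i,p85), (j,p84), (j,p85)}
  {h, i} × {p83, p84, p85} = {(h,p83), (h,p84), (h,p85), (i,p83), (i,p84), (i,p85)}
  {h, j} × {p83, p84, p85} = {(h,p83), (h,p84), (h,p85), (j,p83), (j,p84), (j,p85)}
  {h, i, j} × {p84, p85} = {(h,p84), (h,p85), (i,p84), (i,p85), (j,p84), (j,p85)}
  {i, j} × {p83, p84, p85} = {(i,p83), (i,p84), (i,p85), (j,p83), (j,p84), (j,p85)}
  {h, i, j} × {p83, p84, p85} = {(h,p83), (h,p84), (h,p85), (i,p83), (i,p84), (i,p85), (j,p83), (j,p84), (j,p85)}
These 22 distinct sets form the basis B.
Close under arbitrary unions to get τ_{X×Y}; counting gives |τ_{X×Y}| = 64.


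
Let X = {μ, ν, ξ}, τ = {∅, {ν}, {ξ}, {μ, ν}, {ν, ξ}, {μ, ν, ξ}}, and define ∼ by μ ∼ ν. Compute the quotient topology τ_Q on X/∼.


X/∼ = {[μ=ν], [ξ]}; |τ_Q| = 4.

Equivalence classes: [μ=ν], [ξ].
Quotient map π: X → X/∼ sends μ ↦ [μ=ν], ν ↦ [μ=ν], ξ ↦ [ξ].
For each subset V ⊆ X/∼, compute π^{-1}(V) ⊆ X and check whether π^{-1}(V) ∈ τ. V is open in τ_Q iff π^{-1}(V) ∈ τ.
  V = {}: π^{-1}(V) = ∅ ∈ τ ✓.
  V = {[μ=ν]}: π^{-1}(V) = {μ, ν} ∈ τ ✓.
  V = {[ξ]}: π^{-1}(V) = {ξ} ∈ τ ✓.
  V = {[μ=ν], [ξ]}: π^{-1}(V) = {μ, ν, ξ} ∈ τ ✓.
Open sets in the quotient: τ_Q = {{}, {[μ=ν]}, {[ξ]}, {[μ=ν], [ξ]}} (4 elements).


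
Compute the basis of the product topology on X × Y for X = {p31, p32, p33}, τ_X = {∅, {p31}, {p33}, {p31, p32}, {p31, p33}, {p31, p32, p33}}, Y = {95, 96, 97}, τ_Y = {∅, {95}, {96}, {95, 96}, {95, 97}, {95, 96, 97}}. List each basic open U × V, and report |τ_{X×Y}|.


Basis B = {∅ × ∅, {p31} × {95}, {p31} × {96}, {p33} × {95}, {p33} × {96}, {p31} × {95, 96}, {p31} × {95, 97}, {p31, p32} × {95}, {p31, p33} × {95}, {p31, p32} × {96}, {p31, p33} × {96}, {p33} × {95, 96}, {p33} × {95, 97}, {p31} × {95, 96, 97}, {p31, p32, p33} × {95}, {p31, p32, p33} × {96}, {p33} × {95, 96, 97}, {p31, p32} × {95, 96}, {p31, p33} × {95, 96}, {p31, p32} × {95, 97}, {p31, p33} × {95, 97}, {p31, p32} × {95, 96, 97}, {p31, p33} × {95, 96, 97}, {p31, p32, p33} × {95, 96}, {p31, p32, p33} × {95, 97}, {p31, p32, p33} × {95, 96, 97}}; |τ_{X×Y}| = 108.

Enumerate products U × V with U ∈ τ_X, V ∈ τ_Y (deduplicated):
  ∅ × ∅ = {} (∅)
  {p31} × {95} = {(p31,95)}
  {p31} × {96} = {(p31,96)}
  {p33} × {95} = {(p33,95)}
  {p33} × {96} = {(p33,96)}
  {p31} × {95, 96} = {(p31,95), (p31,96)}
  {p31} × {95, 97} = {(p31,95), (p31,97)}
  {p31, p32} × {95} = {(p31,95), (p32,95)}
  {p31, p33} × {95} = {(p31,95), (p33,95)}
  {p31, p32} × {96} = {(p31,96), (p32,96)}
  {p31, p33} × {96} = {(p31,96), (p33,96)}
  {p33} × {95, 96} = {(p33,95), (p33,96)}
  {p33} × {95, 97} = {(p33,95), (p33,97)}
  {p31} × {95, 96, 97} = {(p31,95), (p31,96), (p31,97)}
  {p31, p32, p33} × {95} = {(p31,95), (p32,95), (p33,95)}
  {p31, p32, p33} × {96} = {(p31,96), (p32,96), (p33,96)}
  {p33} × {95, 96, 97} = {(p33,95), (p33,96), (p33,97)}
  {p31, p32} × {95, 96} = {(p31,95), (p31,96), (p32,95), (p32,96)}
  {p31, p33} × {95, 96} = {(p31,95), (p31,96), (p33,95), (p33,96)}
  {p31, p32} × {95, 97} = {(p31,95), (p31,97), (p32,95), (p32,97)}
  {p31, p33} × {95, 97} = {(p31,95), (p31,97), (p33,95), (p33,97)}
  {p31, p32} × {95, 96, 97} = {(p31,95), (p31,96), (p31,97), (p32,95), (p32,96), (p32,97)}
  {p31, p33} × {95, 96, 97} = {(p31,95), (p31,96), (p31,97), (p33,95), (p33,96), (p33,97)}
  {p31, p32, p33} × {95, 96} = {(p31,95), (p31,96), (p32,95), (p32,96), (p33,95), (p33,96)}
  {p31, p32, p33} × {95, 97} = {(p31,95), (p31,97), (p32,95), (p32,97), (p33,95), (p33,97)}
  {p31, p32, p33} × {95, 96, 97} = {(p31,95), (p31,96), (p31,97), (p32,95), (p32,96), (p32,97), (p33,95), (p33,96), (p33,97)}
These 26 distinct sets form the basis B.
Close under arbitrary unions to get τ_{X×Y}; counting gives |τ_{X×Y}| = 108.


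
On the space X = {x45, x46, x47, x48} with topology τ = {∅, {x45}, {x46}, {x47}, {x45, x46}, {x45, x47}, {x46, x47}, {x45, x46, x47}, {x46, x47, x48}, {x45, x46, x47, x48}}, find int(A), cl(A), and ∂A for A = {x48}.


int(A) = ∅, cl(A) = {x48}, ∂A = {x48}.

Closed sets in (X, τ) are complements of opens:
  closed(X, τ) = {∅, {x45}, {x48}, {x45, x48}, {x46, x48}, {x47, x48}, {x45, x46, x48}, {x45, x47, x48}, {x46, x47, x48}, {x45, x46, x47, x48}}.
int(A) = ⋃ {U ∈ τ : U ⊆ A}. Opens contained in A: ∅.
Taking the union of these: int(A) = ∅.
cl(A) = ⋂ {C closed : A ⊆ C}. Closed sets containing A: {x48}, {x45, x48}, {x46, x48}, {x47, x48}, {x45, x46, x48}, {x45, x47, x48}, {x46, x47, x48}, {x45, x46, x47, x48}.
Intersecting these: cl(A) = {x48}.
∂A = cl(A) ∖ int(A) = {x48} ∖ ∅ = {x48}.


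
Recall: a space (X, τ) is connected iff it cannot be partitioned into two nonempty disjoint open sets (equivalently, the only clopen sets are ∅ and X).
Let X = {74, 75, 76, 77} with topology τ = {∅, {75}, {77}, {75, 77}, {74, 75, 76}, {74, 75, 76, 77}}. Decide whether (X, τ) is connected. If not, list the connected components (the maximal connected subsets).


(X, τ) is disconnected; components = [{77}, {74, 75, 76}].

Find clopen sets (U ∈ τ with X ∖ U ∈ τ):
  U = ∅, X ∖ U = {74, 75, 76, 77} — both open, so U is clopen.
  U = {77}, X ∖ U = {74, 75, 76} — both open, so U is clopen.
  U = {74, 75, 76}, X ∖ U = {77} — both open, so U is clopen.
  U = {74, 75, 76, 77}, X ∖ U = ∅ — both open, so U is clopen.
Nontrivial clopen(s) exist: e.g. {74, 75, 76}. So (X, τ) is disconnected.
Compute connected components by grouping points that agree on all clopens:
  component: {77}
  component: {74, 75, 76}


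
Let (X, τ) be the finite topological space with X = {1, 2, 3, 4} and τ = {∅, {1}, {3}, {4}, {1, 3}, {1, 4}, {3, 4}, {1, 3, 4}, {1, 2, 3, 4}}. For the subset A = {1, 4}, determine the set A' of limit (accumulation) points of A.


A' = {2}

For each x ∈ X, list the open sets U ∈ τ with x ∈ U, then check whether U ∩ (A ∖ {x}) ≠ ∅ for every such U.
  x = 1: open {1} ∋ x has {1} ∩ (A ∖ {1}) = ∅, so x is NOT a limit point.
  x = 2: opens ∋ x are {1, 2, 3, 4}; each meets A ∖ {2}, so x IS a limit point.
  x = 3: open {3} ∋ x has {3} ∩ (A ∖ {3}) = ∅, so x is NOT a limit point.
  x = 4: open {4} ∋ x has {4} ∩ (A ∖ {4}) = ∅, so x is NOT a limit point.
Collecting: A' = {2}.


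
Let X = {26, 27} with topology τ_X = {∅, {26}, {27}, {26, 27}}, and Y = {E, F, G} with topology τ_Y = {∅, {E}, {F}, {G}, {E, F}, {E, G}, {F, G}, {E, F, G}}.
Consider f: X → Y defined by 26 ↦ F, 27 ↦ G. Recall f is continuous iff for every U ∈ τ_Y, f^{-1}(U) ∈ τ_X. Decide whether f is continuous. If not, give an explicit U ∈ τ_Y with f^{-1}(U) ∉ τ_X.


f IS continuous.

Compute f^{-1}(U) for each U ∈ τ_Y:
  U = ∅: f^{-1}(U) = ∅ ∈ τ_X ✓.
  U = {E}: f^{-1}(U) = ∅ ∈ τ_X ✓.
  U = {F}: f^{-1}(U) = {26} ∈ τ_X ✓.
  U = {G}: f^{-1}(U) = {27} ∈ τ_X ✓.
  U = {E, F}: f^{-1}(U) = {26} ∈ τ_X ✓.
  U = {E, G}: f^{-1}(U) = {27} ∈ τ_X ✓.
  U = {F, G}: f^{-1}(U) = {26, 27} ∈ τ_X ✓.
  U = {E, F, G}: f^{-1}(U) = {26, 27} ∈ τ_X ✓.
Every preimage lies in τ_X, so f IS continuous.


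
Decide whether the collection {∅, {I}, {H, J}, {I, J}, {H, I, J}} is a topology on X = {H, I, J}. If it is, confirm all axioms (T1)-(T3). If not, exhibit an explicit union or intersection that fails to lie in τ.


τ is NOT a topology on X.

Axiom (T1): ∅ ∈ τ? Yes; X ∈ τ? Yes.
Axiom (T2/T3): check pairwise unions and intersections of members of τ.
Counterexample for (T3): {H, J} ∩ {I, J} = {J} ∉ τ. Therefore τ is NOT a topology.


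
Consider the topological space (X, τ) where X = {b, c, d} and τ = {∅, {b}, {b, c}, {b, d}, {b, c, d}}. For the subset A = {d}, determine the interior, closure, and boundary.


int(A) = ∅, cl(A) = {d}, ∂A = {d}.

Closed sets in (X, τ) are complements of opens:
  closed(X, τ) = {∅, {c}, {d}, {c, d}, {b, c, d}}.
int(A) = ⋃ {U ∈ τ : U ⊆ A}. Opens contained in A: ∅.
Taking the union of these: int(A) = ∅.
cl(A) = ⋂ {C closed : A ⊆ C}. Closed sets containing A: {d}, {c, d}, {b, c, d}.
Intersecting these: cl(A) = {d}.
∂A = cl(A) ∖ int(A) = {d} ∖ ∅ = {d}.


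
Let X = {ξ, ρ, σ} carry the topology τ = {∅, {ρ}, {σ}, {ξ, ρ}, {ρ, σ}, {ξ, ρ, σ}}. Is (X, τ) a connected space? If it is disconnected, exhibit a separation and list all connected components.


(X, τ) is disconnected; components = [{σ}, {ξ, ρ}].

Find clopen sets (U ∈ τ with X ∖ U ∈ τ):
  U = ∅, X ∖ U = {ξ, ρ, σ} — both open, so U is clopen.
  U = {σ}, X ∖ U = {ξ, ρ} — both open, so U is clopen.
  U = {ξ, ρ}, X ∖ U = {σ} — both open, so U is clopen.
  U = {ξ, ρ, σ}, X ∖ U = ∅ — both open, so U is clopen.
Nontrivial clopen(s) exist: e.g. {ξ, ρ}. So (X, τ) is disconnected.
Compute connected components by grouping points that agree on all clopens:
  component: {σ}
  component: {ξ, ρ}


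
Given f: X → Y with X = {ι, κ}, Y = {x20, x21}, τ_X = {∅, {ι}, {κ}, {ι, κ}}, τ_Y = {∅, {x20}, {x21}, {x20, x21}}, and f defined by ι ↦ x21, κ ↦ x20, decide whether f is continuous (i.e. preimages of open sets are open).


f IS continuous.

Compute f^{-1}(U) for each U ∈ τ_Y:
  U = ∅: f^{-1}(U) = ∅ ∈ τ_X ✓.
  U = {x20}: f^{-1}(U) = {κ} ∈ τ_X ✓.
  U = {x21}: f^{-1}(U) = {ι} ∈ τ_X ✓.
  U = {x20, x21}: f^{-1}(U) = {ι, κ} ∈ τ_X ✓.
Every preimage lies in τ_X, so f IS continuous.


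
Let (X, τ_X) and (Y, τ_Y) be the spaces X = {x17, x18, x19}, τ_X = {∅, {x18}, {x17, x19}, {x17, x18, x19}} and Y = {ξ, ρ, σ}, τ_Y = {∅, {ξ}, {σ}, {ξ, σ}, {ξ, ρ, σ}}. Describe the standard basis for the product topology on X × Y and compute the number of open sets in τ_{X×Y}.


Basis B = {∅ × ∅, {x18} × {ξ}, {x18} × {σ}, {x17, x19} × {ξ}, {x17, x19} × {σ}, {x18} × {ξ, σ}, {x17, x18, x19} × {ξ}, {x17, x18, x19} × {σ}, {x18} × {ξ, ρ, σ}, {x17, x19} × {ξ, σ}, {x17, x19} × {ξ, ρ, σ}, {x17, x18, x19} × {ξ, σ}, {x17, x18, x19} × {ξ, ρ, σ}}; |τ_{X×Y}| = 25.

Enumerate products U × V with U ∈ τ_X, V ∈ τ_Y (deduplicated):
  ∅ × ∅ = {} (∅)
  {x18} × {ξ} = {(x18,ξ)}
  {x18} × {σ} = {(x18,σ)}
  {x17, x19} × {ξ} = {(x17,ξ), (x19,ξ)}
  {x17, x19} × {σ} = {(x17,σ), (x19,σ)}
  {x18} × {ξ, σ} = {(x18,ξ), (x18,σ)}
  {x17, x18, x19} × {ξ} = {(x17,ξ), (x18,ξ), (x19,ξ)}
  {x17, x18, x19} × {σ} = {(x17,σ), (x18,σ), (x19,σ)}
  {x18} × {ξ, ρ, σ} = {(x18,ξ), (x18,ρ), (x18,σ)}
  {x17, x19} × {ξ, σ} = {(x17,ξ), (x17,σ), (x19,ξ), (x19,σ)}
  {x17, x19} × {ξ, ρ, σ} = {(x17,ξ), (x17,ρ), (x17,σ), (x19,ξ), (x19,ρ), (x19,σ)}
  {x17, x18, x19} × {ξ, σ} = {(x17,ξ), (x17,σ), (x18,ξ), (x18,σ), (x19,ξ), (x19,σ)}
  {x17, x18, x19} × {ξ, ρ, σ} = {(x17,ξ), (x17,ρ), (x17,σ), (x18,ξ), (x18,ρ), (x18,σ), (x19,ξ), (x19,ρ), (x19,σ)}
These 13 distinct sets form the basis B.
Close under arbitrary unions to get τ_{X×Y}; counting gives |τ_{X×Y}| = 25.


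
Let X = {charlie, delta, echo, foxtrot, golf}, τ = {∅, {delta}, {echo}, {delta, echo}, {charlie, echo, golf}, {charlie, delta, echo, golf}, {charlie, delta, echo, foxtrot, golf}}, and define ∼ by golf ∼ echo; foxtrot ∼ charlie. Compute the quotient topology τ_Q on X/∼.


X/∼ = {[charlie=foxtrot], [delta], [echo=golf]}; |τ_Q| = 3.

Equivalence classes: [charlie=foxtrot], [delta], [echo=golf].
Quotient map π: X → X/∼ sends charlie ↦ [charlie=foxtrot], delta ↦ [delta], echo ↦ [echo=golf], foxtrot ↦ [charlie=foxtrot], golf ↦ [echo=golf].
For each subset V ⊆ X/∼, compute π^{-1}(V) ⊆ X and check whether π^{-1}(V) ∈ τ. V is open in τ_Q iff π^{-1}(V) ∈ τ.
  V = {}: π^{-1}(V) = ∅ ∈ τ ✓.
  V = {[charlie=foxtrot]}: π^{-1}(V) = {charlie, foxtrot} ∉ τ ✗.
  V = {[delta]}: π^{-1}(V) = {delta} ∈ τ ✓.
  V = {[charlie=foxtrot], [delta]}: π^{-1}(V) = {charlie, delta, foxtrot} ∉ τ ✗.
  V = {[echo=golf]}: π^{-1}(V) = {echo, golf} ∉ τ ✗.
  V = {[charlie=foxtrot], [echo=golf]}: π^{-1}(V) = {charlie, echo, foxtrot, golf} ∉ τ ✗.
  V = {[delta], [echo=golf]}: π^{-1}(V) = {delta, echo, golf} ∉ τ ✗.
  V = {[charlie=foxtrot], [delta], [echo=golf]}: π^{-1}(V) = {charlie, delta, echo, foxtrot, golf} ∈ τ ✓.
Open sets in the quotient: τ_Q = {{}, {[delta]}, {[charlie=foxtrot], [delta], [echo=golf]}} (3 elements).


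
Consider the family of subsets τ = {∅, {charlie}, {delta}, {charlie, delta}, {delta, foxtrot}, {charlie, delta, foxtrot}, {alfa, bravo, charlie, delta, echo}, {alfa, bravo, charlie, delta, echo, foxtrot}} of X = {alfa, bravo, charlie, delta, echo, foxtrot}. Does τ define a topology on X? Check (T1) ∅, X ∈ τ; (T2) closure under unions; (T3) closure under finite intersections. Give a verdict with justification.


τ IS a topology on X.

Axiom (T1): ∅ ∈ τ? Yes; X ∈ τ? Yes.
Axiom (T2/T3): check pairwise unions and intersections of members of τ.
All pairwise intersections and unions checked — each lies in τ. Therefore τ satisfies (T1), (T2), (T3): it IS a topology on X.


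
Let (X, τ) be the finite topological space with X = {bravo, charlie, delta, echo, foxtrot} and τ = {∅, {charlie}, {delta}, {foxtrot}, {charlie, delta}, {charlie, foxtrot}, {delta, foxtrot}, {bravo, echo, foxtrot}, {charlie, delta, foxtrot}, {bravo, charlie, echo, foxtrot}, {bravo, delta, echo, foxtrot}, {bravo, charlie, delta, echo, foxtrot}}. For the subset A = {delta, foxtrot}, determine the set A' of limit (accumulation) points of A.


A' = {bravo, echo}

For each x ∈ X, list the open sets U ∈ τ with x ∈ U, then check whether U ∩ (A ∖ {x}) ≠ ∅ for every such U.
  x = bravo: opens ∋ x are {bravo, echo, foxtrot}, {bravo, charlie, echo, foxtrot}, {bravo, delta, echo, foxtrot}, {bravo, charlie, delta, echo, foxtrot}; each meets A ∖ {bravo}, so x IS a limit point.
  x = charlie: open {charlie} ∋ x has {charlie} ∩ (A ∖ {charlie}) = ∅, so x is NOT a limit point.
  x = delta: open {delta} ∋ x has {delta} ∩ (A ∖ {delta}) = ∅, so x is NOT a limit point.
  x = echo: opens ∋ x are {bravo, echo, foxtrot}, {bravo, charlie, echo, foxtrot}, {bravo, delta, echo, foxtrot}, {bravo, charlie, delta, echo, foxtrot}; each meets A ∖ {echo}, so x IS a limit point.
  x = foxtrot: open {foxtrot} ∋ x has {foxtrot} ∩ (A ∖ {foxtrot}) = ∅, so x is NOT a limit point.
Collecting: A' = {bravo, echo}.


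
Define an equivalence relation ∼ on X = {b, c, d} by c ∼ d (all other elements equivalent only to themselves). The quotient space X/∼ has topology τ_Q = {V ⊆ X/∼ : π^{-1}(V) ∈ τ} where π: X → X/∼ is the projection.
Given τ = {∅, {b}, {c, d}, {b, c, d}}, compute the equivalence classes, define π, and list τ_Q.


X/∼ = {[b], [c=d]}; |τ_Q| = 4.

Equivalence classes: [b], [c=d].
Quotient map π: X → X/∼ sends b ↦ [b], c ↦ [c=d], d ↦ [c=d].
For each subset V ⊆ X/∼, compute π^{-1}(V) ⊆ X and check whether π^{-1}(V) ∈ τ. V is open in τ_Q iff π^{-1}(V) ∈ τ.
  V = {}: π^{-1}(V) = ∅ ∈ τ ✓.
  V = {[b]}: π^{-1}(V) = {b} ∈ τ ✓.
  V = {[c=d]}: π^{-1}(V) = {c, d} ∈ τ ✓.
  V = {[b], [c=d]}: π^{-1}(V) = {b, c, d} ∈ τ ✓.
Open sets in the quotient: τ_Q = {{}, {[b]}, {[c=d]}, {[b], [c=d]}} (4 elements).


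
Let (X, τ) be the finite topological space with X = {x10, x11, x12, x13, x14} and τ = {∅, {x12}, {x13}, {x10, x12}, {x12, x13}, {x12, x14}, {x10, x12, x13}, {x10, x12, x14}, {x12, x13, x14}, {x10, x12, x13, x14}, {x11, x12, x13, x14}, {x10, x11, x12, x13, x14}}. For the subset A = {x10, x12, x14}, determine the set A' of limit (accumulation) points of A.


A' = {x10, x11, x14}

For each x ∈ X, list the open sets U ∈ τ with x ∈ U, then check whether U ∩ (A ∖ {x}) ≠ ∅ for every such U.
  x = x10: opens ∋ x are {x10, x12}, {x10, x12, x13}, {x10, x12, x14}, {x10, x12, x13, x14}, {x10, x11, x12, x13, x14}; each meets A ∖ {x10}, so x IS a limit point.
  x = x11: opens ∋ x are {x11, x12, x13, x14}, {x10, x11, x12, x13, x14}; each meets A ∖ {x11}, so x IS a limit point.
  x = x12: open {x12} ∋ x has {x12} ∩ (A ∖ {x12}) = ∅, so x is NOT a limit point.
  x = x13: open {x13} ∋ x has {x13} ∩ (A ∖ {x13}) = ∅, so x is NOT a limit point.
  x = x14: opens ∋ x are {x12, x14}, {x10, x12, x14}, {x12, x13, x14}, {x10, x12, x13, x14}, {x11, x12, x13, x14}, {x10, x11, x12, x13, x14}; each meets A ∖ {x14}, so x IS a limit point.
Collecting: A' = {x10, x11, x14}.


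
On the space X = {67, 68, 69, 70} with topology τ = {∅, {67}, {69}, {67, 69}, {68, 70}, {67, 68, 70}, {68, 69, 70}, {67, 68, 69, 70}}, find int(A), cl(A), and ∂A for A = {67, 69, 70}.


int(A) = {67, 69}, cl(A) = {67, 68, 69, 70}, ∂A = {68, 70}.

Closed sets in (X, τ) are complements of opens:
  closed(X, τ) = {∅, {67}, {69}, {67, 69}, {68, 70}, {67, 68, 70}, {68, 69, 70}, {67, 68, 69, 70}}.
int(A) = ⋃ {U ∈ τ : U ⊆ A}. Opens contained in A: ∅, {67}, {69}, {67, 69}.
Taking the union of these: int(A) = {67, 69}.
cl(A) = ⋂ {C closed : A ⊆ C}. Closed sets containing A: {67, 68, 69, 70}.
Intersecting these: cl(A) = {67, 68, 69, 70}.
∂A = cl(A) ∖ int(A) = {67, 68, 69, 70} ∖ {67, 69} = {68, 70}.


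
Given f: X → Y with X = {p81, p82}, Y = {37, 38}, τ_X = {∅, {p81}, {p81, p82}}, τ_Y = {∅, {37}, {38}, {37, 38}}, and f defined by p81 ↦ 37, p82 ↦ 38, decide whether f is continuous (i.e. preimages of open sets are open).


f is NOT continuous.

Compute f^{-1}(U) for each U ∈ τ_Y:
  U = ∅: f^{-1}(U) = ∅ ∈ τ_X ✓.
  U = {37}: f^{-1}(U) = {p81} ∈ τ_X ✓.
  U = {38}: f^{-1}(U) = {p82} ∉ τ_X ✗.
  U = {37, 38}: f^{-1}(U) = {p81, p82} ∈ τ_X ✓.
Found U = {38} with f^{-1}(U) = {p82} not in τ_X. Therefore f is NOT continuous.


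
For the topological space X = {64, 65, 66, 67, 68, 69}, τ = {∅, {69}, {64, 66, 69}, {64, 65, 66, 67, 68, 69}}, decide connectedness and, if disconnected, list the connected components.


(X, τ) is connected.

Find clopen sets (U ∈ τ with X ∖ U ∈ τ):
  U = ∅, X ∖ U = {64, 65, 66, 67, 68, 69} — both open, so U is clopen.
  U = {64, 65, 66, 67, 68, 69}, X ∖ U = ∅ — both open, so U is clopen.
Only trivial clopens (∅ and X) exist, so (X, τ) is connected.
Compute connected components by grouping points that agree on all clopens:
  component: {64, 65, 66, 67, 68, 69}


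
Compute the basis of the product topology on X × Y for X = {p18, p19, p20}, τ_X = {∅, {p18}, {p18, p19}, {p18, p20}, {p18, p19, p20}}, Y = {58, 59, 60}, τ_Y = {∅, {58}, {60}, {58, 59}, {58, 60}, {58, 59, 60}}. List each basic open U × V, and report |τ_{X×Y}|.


Basis B = {∅ × ∅, {p18} × {58}, {p18} × {60}, {p18} × {58, 59}, {p18} × {58, 60}, {p18, p19} × {58}, {p18, p20} × {58}, {p18, p19} × {60}, {p18, p20} × {60}, {p18} × {58, 59, 60}, {p18, p19, p20} × {58}, {p18, p19, p20} × {60}, {p18, p19} × {58, 59}, {p18, p20} × {58, 59}, {p18, p19} × {58, 60}, {p18, p20} × {58, 60}, {p18, p19} × {58, 59, 60}, {p18, p20} × {58, 59, 60}, {p18, p19, p20} × {58, 59}, {p18, p19, p20} × {58, 60}, {p18, p19, p20} × {58, 59, 60}}; |τ_{X×Y}| = 70.

Enumerate products U × V with U ∈ τ_X, V ∈ τ_Y (deduplicated):
  ∅ × ∅ = {} (∅)
  {p18} × {58} = {(p18,58)}
  {p18} × {60} = {(p18,60)}
  {p18} × {58, 59} = {(p18,58), (p18,59)}
  {p18} × {58, 60} = {(p18,58), (p18,60)}
  {p18, p19} × {58} = {(p18,58), (p19,58)}
  {p18, p20} × {58} = {(p18,58), (p20,58)}
  {p18, p19} × {60} = {(p18,60), (p19,60)}
  {p18, p20} × {60} = {(p18,60), (p20,60)}
  {p18} × {58, 59, 60} = {(p18,58), (p18,59), (p18,60)}
  {p18, p19, p20} × {58} = {(p18,58), (p19,58), (p20,58)}
  {p18, p19, p20} × {60} = {(p18,60), (p19,60), (p20,60)}
  {p18, p19} × {58, 59} = {(p18,58), (p18,59), (p19,58), (p19,59)}
  {p18, p20} × {58, 59} = {(p18,58), (p18,59), (p20,58), (p20,59)}
  {p18, p19} × {58, 60} = {(p18,58), (p18,60), (p19,58), (p19,60)}
  {p18, p20} × {58, 60} = {(p18,58), (p18,60), (p20,58), (p20,60)}
  {p18, p19} × {58, 59, 60} = {(p18,58), (p18,59), (p18,60), (p19,58), (p19,59), (p19,60)}
  {p18, p20} × {58, 59, 60} = {(p18,58), (p18,59), (p18,60), (p20,58), (p20,59), (p20,60)}
  {p18, p19, p20} × {58, 59} = {(p18,58), (p18,59), (p19,58), (p19,59), (p20,58), (p20,59)}
  {p18, p19, p20} × {58, 60} = {(p18,58), (p18,60), (p19,58), (p19,60), (p20,58), (p20,60)}
  {p18, p19, p20} × {58, 59, 60} = {(p18,58), (p18,59), (p18,60), (p19,58), (p19,59), (p19,60), (p20,58), (p20,59), (p20,60)}
These 21 distinct sets form the basis B.
Close under arbitrary unions to get τ_{X×Y}; counting gives |τ_{X×Y}| = 70.


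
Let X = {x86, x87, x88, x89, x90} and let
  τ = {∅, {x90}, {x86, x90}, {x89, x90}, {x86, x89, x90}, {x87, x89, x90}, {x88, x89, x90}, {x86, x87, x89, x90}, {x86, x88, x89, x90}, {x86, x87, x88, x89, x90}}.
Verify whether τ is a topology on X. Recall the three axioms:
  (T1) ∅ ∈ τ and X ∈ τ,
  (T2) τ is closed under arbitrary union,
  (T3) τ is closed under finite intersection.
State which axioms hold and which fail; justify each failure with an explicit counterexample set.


τ is NOT a topology on X.

Axiom (T1): ∅ ∈ τ? Yes; X ∈ τ? Yes.
Axiom (T2/T3): check pairwise unions and intersections of members of τ.
Counterexample for (T2): {x87, x89, x90} ∪ {x88, x89, x90} = {x87, x88, x89, x90} ∉ τ. Therefore τ is NOT a topology.


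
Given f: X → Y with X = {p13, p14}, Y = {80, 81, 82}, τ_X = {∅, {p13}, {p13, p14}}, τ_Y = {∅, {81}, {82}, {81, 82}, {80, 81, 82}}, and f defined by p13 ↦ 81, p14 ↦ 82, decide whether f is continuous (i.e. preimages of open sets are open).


f is NOT continuous.

Compute f^{-1}(U) for each U ∈ τ_Y:
  U = ∅: f^{-1}(U) = ∅ ∈ τ_X ✓.
  U = {81}: f^{-1}(U) = {p13} ∈ τ_X ✓.
  U = {82}: f^{-1}(U) = {p14} ∉ τ_X ✗.
  U = {81, 82}: f^{-1}(U) = {p13, p14} ∈ τ_X ✓.
  U = {80, 81, 82}: f^{-1}(U) = {p13, p14} ∈ τ_X ✓.
Found U = {82} with f^{-1}(U) = {p14} not in τ_X. Therefore f is NOT continuous.


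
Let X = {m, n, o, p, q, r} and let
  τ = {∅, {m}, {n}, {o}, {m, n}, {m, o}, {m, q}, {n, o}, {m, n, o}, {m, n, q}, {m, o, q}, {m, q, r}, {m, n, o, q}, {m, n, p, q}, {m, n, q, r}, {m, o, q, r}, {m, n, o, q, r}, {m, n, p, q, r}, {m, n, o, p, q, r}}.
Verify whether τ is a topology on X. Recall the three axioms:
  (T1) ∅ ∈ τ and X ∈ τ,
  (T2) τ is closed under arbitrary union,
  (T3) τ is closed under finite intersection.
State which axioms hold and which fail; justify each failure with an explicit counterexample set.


τ is NOT a topology on X.

Axiom (T1): ∅ ∈ τ? Yes; X ∈ τ? Yes.
Axiom (T2/T3): check pairwise unions and intersections of members of τ.
Counterexample for (T2): {o} ∪ {m, n, p, q} = {m, n, o, p, q} ∉ τ. Therefore τ is NOT a topology.


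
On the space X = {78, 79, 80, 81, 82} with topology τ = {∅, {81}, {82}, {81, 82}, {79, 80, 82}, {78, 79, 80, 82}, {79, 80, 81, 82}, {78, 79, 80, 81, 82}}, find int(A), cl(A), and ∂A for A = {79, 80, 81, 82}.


int(A) = {79, 80, 81, 82}, cl(A) = {78, 79, 80, 81, 82}, ∂A = {78}.

Closed sets in (X, τ) are complements of opens:
  closed(X, τ) = {∅, {78}, {81}, {78, 81}, {78, 79, 80}, {78, 79, 80, 81}, {78, 79, 80, 82}, {78, 79, 80, 81, 82}}.
int(A) = ⋃ {U ∈ τ : U ⊆ A}. Opens contained in A: ∅, {81}, {82}, {81, 82}, {79, 80, 82}, {79, 80, 81, 82}.
Taking the union of these: int(A) = {79, 80, 81, 82}.
cl(A) = ⋂ {C closed : A ⊆ C}. Closed sets containing A: {78, 79, 80, 81, 82}.
Intersecting these: cl(A) = {78, 79, 80, 81, 82}.
∂A = cl(A) ∖ int(A) = {78, 79, 80, 81, 82} ∖ {79, 80, 81, 82} = {78}.


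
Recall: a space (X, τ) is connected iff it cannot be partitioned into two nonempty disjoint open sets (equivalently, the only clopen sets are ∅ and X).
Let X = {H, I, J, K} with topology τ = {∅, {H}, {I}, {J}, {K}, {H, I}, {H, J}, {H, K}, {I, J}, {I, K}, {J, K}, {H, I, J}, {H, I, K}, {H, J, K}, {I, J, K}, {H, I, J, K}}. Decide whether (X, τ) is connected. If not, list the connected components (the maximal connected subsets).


(X, τ) is disconnected; components = [{H}, {I}, {J}, {K}].

Find clopen sets (U ∈ τ with X ∖ U ∈ τ):
  U = ∅, X ∖ U = {H, I, J, K} — both open, so U is clopen.
  U = {H}, X ∖ U = {I, J, K} — both open, so U is clopen.
  U = {I}, X ∖ U = {H, J, K} — both open, so U is clopen.
  U = {J}, X ∖ U = {H, I, K} — both open, so U is clopen.
  U = {K}, X ∖ U = {H, I, J} — both open, so U is clopen.
  U = {H, I}, X ∖ U = {J, K} — both open, so U is clopen.
  U = {H, J}, X ∖ U = {I, K} — both open, so U is clopen.
  U = {H, K}, X ∖ U = {I, J} — both open, so U is clopen.
  U = {I, J}, X ∖ U = {H, K} — both open, so U is clopen.
  U = {I, K}, X ∖ U = {H, J} — both open, so U is clopen.
  U = {J, K}, X ∖ U = {H, I} — both open, so U is clopen.
  U = {H, I, J}, X ∖ U = {K} — both open, so U is clopen.
  U = {H, I, K}, X ∖ U = {J} — both open, so U is clopen.
  U = {H, J, K}, X ∖ U = {I} — both open, so U is clopen.
  U = {I, J, K}, X ∖ U = {H} — both open, so U is clopen.
  U = {H, I, J, K}, X ∖ U = ∅ — both open, so U is clopen.
Nontrivial clopen(s) exist: e.g. {H, I}. So (X, τ) is disconnected.
Compute connected components by grouping points that agree on all clopens:
  component: {H}
  component: {I}
  component: {J}
  component: {K}
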